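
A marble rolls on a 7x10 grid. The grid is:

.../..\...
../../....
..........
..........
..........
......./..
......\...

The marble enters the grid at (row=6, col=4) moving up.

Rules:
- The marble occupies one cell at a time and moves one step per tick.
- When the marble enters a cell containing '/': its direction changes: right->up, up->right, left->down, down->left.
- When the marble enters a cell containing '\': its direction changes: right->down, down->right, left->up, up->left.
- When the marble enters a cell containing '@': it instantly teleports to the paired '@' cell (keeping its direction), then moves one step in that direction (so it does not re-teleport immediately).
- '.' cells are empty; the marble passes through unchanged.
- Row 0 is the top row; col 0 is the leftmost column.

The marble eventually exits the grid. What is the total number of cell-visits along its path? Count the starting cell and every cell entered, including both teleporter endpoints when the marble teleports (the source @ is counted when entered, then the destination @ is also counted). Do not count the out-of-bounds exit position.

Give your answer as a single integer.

Step 1: enter (6,4), '.' pass, move up to (5,4)
Step 2: enter (5,4), '.' pass, move up to (4,4)
Step 3: enter (4,4), '.' pass, move up to (3,4)
Step 4: enter (3,4), '.' pass, move up to (2,4)
Step 5: enter (2,4), '.' pass, move up to (1,4)
Step 6: enter (1,4), '.' pass, move up to (0,4)
Step 7: enter (0,4), '.' pass, move up to (-1,4)
Step 8: at (-1,4) — EXIT via top edge, pos 4
Path length (cell visits): 7

Answer: 7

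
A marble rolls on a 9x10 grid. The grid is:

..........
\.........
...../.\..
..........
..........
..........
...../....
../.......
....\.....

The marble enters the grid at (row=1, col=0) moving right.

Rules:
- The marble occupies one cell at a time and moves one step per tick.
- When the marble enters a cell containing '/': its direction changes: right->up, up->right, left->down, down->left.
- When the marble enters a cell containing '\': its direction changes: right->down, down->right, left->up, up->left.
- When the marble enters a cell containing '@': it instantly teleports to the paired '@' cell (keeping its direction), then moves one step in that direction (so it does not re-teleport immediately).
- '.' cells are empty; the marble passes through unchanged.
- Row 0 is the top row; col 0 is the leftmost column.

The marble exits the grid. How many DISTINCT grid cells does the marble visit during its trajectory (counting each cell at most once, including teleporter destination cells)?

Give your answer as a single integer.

Step 1: enter (1,0), '\' deflects right->down, move down to (2,0)
Step 2: enter (2,0), '.' pass, move down to (3,0)
Step 3: enter (3,0), '.' pass, move down to (4,0)
Step 4: enter (4,0), '.' pass, move down to (5,0)
Step 5: enter (5,0), '.' pass, move down to (6,0)
Step 6: enter (6,0), '.' pass, move down to (7,0)
Step 7: enter (7,0), '.' pass, move down to (8,0)
Step 8: enter (8,0), '.' pass, move down to (9,0)
Step 9: at (9,0) — EXIT via bottom edge, pos 0
Distinct cells visited: 8 (path length 8)

Answer: 8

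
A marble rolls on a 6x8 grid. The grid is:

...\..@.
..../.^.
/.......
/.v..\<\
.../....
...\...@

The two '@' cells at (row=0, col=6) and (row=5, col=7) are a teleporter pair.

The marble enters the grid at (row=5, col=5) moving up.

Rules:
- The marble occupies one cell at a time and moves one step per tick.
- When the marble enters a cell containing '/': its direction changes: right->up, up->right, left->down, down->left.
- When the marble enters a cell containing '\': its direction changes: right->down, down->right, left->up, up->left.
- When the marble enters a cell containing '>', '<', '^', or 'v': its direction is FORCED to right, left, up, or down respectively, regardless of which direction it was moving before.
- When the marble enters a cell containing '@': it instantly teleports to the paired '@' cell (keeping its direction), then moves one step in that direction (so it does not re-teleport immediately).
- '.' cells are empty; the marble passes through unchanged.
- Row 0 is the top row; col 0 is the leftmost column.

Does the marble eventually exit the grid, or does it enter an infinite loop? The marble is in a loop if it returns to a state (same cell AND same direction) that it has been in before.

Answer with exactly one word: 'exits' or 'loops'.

Answer: exits

Derivation:
Step 1: enter (5,5), '.' pass, move up to (4,5)
Step 2: enter (4,5), '.' pass, move up to (3,5)
Step 3: enter (3,5), '\' deflects up->left, move left to (3,4)
Step 4: enter (3,4), '.' pass, move left to (3,3)
Step 5: enter (3,3), '.' pass, move left to (3,2)
Step 6: enter (3,2), 'v' forces left->down, move down to (4,2)
Step 7: enter (4,2), '.' pass, move down to (5,2)
Step 8: enter (5,2), '.' pass, move down to (6,2)
Step 9: at (6,2) — EXIT via bottom edge, pos 2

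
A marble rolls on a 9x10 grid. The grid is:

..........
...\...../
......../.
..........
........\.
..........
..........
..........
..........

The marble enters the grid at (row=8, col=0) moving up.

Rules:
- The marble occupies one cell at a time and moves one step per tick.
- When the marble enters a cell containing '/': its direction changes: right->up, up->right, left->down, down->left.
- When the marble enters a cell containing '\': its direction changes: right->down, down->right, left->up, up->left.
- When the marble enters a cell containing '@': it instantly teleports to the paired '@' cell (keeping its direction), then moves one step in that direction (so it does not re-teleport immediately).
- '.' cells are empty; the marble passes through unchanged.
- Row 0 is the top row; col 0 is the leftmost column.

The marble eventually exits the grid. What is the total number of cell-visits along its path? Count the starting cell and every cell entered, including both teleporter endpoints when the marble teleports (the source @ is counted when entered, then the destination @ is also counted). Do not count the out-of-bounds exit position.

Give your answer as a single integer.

Answer: 9

Derivation:
Step 1: enter (8,0), '.' pass, move up to (7,0)
Step 2: enter (7,0), '.' pass, move up to (6,0)
Step 3: enter (6,0), '.' pass, move up to (5,0)
Step 4: enter (5,0), '.' pass, move up to (4,0)
Step 5: enter (4,0), '.' pass, move up to (3,0)
Step 6: enter (3,0), '.' pass, move up to (2,0)
Step 7: enter (2,0), '.' pass, move up to (1,0)
Step 8: enter (1,0), '.' pass, move up to (0,0)
Step 9: enter (0,0), '.' pass, move up to (-1,0)
Step 10: at (-1,0) — EXIT via top edge, pos 0
Path length (cell visits): 9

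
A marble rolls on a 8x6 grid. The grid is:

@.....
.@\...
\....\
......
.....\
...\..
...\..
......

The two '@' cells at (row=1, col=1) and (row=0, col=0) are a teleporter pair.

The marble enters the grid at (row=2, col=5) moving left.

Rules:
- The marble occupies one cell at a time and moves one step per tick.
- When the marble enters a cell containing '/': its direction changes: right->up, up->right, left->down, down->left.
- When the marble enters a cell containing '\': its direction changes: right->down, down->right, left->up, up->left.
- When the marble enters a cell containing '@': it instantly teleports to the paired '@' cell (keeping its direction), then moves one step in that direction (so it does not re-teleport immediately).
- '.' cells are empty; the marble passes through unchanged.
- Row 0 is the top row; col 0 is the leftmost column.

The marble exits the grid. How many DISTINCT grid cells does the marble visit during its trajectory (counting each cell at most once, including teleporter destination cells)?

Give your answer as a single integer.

Answer: 3

Derivation:
Step 1: enter (2,5), '\' deflects left->up, move up to (1,5)
Step 2: enter (1,5), '.' pass, move up to (0,5)
Step 3: enter (0,5), '.' pass, move up to (-1,5)
Step 4: at (-1,5) — EXIT via top edge, pos 5
Distinct cells visited: 3 (path length 3)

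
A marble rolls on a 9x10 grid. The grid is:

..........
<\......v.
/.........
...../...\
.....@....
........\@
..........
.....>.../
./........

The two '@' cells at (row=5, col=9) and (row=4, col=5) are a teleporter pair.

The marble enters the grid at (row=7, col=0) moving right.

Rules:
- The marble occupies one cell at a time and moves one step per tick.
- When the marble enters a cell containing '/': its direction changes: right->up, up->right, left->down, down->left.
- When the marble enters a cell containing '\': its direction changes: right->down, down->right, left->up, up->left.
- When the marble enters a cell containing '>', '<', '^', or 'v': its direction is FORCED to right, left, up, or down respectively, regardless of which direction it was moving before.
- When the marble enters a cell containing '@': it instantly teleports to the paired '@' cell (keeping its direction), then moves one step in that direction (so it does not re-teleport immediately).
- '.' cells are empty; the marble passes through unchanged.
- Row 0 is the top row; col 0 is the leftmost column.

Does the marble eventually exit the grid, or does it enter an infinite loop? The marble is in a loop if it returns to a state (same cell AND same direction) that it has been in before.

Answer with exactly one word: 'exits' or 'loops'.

Answer: loops

Derivation:
Step 1: enter (7,0), '.' pass, move right to (7,1)
Step 2: enter (7,1), '.' pass, move right to (7,2)
Step 3: enter (7,2), '.' pass, move right to (7,3)
Step 4: enter (7,3), '.' pass, move right to (7,4)
Step 5: enter (7,4), '.' pass, move right to (7,5)
Step 6: enter (7,5), '>' forces right->right, move right to (7,6)
Step 7: enter (7,6), '.' pass, move right to (7,7)
Step 8: enter (7,7), '.' pass, move right to (7,8)
Step 9: enter (7,8), '.' pass, move right to (7,9)
Step 10: enter (7,9), '/' deflects right->up, move up to (6,9)
Step 11: enter (6,9), '.' pass, move up to (5,9)
Step 12: enter (5,9), '@' teleport (5,9)->(4,5), also enter (4,5), move up to (3,5)
Step 13: enter (3,5), '/' deflects up->right, move right to (3,6)
Step 14: enter (3,6), '.' pass, move right to (3,7)
Step 15: enter (3,7), '.' pass, move right to (3,8)
Step 16: enter (3,8), '.' pass, move right to (3,9)
Step 17: enter (3,9), '\' deflects right->down, move down to (4,9)
Step 18: enter (4,9), '.' pass, move down to (5,9)
Step 19: enter (5,9), '@' teleport (5,9)->(4,5), also enter (4,5), move down to (5,5)
Step 20: enter (5,5), '.' pass, move down to (6,5)
Step 21: enter (6,5), '.' pass, move down to (7,5)
Step 22: enter (7,5), '>' forces down->right, move right to (7,6)
Step 23: at (7,6) dir=right — LOOP DETECTED (seen before)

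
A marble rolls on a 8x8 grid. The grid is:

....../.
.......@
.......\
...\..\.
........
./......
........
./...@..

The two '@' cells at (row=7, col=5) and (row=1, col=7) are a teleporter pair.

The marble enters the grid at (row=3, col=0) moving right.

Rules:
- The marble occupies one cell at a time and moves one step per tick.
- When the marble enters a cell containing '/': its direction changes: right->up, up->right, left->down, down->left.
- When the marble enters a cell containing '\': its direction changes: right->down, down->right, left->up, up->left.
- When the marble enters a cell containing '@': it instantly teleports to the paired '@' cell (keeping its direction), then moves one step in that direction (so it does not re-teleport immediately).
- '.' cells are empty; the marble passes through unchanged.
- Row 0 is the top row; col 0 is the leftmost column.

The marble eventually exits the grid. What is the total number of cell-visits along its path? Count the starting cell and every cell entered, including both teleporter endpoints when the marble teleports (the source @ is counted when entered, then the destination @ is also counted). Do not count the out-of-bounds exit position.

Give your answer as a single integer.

Answer: 8

Derivation:
Step 1: enter (3,0), '.' pass, move right to (3,1)
Step 2: enter (3,1), '.' pass, move right to (3,2)
Step 3: enter (3,2), '.' pass, move right to (3,3)
Step 4: enter (3,3), '\' deflects right->down, move down to (4,3)
Step 5: enter (4,3), '.' pass, move down to (5,3)
Step 6: enter (5,3), '.' pass, move down to (6,3)
Step 7: enter (6,3), '.' pass, move down to (7,3)
Step 8: enter (7,3), '.' pass, move down to (8,3)
Step 9: at (8,3) — EXIT via bottom edge, pos 3
Path length (cell visits): 8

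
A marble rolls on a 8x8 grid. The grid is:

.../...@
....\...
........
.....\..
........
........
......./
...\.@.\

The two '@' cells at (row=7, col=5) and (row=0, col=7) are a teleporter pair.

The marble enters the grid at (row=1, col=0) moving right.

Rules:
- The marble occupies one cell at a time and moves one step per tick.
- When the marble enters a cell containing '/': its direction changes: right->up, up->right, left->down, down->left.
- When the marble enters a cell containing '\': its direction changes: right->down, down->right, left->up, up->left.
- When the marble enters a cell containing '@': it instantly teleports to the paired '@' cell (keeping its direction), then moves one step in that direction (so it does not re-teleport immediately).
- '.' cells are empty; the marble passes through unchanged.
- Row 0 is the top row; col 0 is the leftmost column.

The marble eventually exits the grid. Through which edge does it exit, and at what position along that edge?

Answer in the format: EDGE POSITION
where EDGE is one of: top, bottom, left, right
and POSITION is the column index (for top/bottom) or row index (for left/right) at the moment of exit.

Step 1: enter (1,0), '.' pass, move right to (1,1)
Step 2: enter (1,1), '.' pass, move right to (1,2)
Step 3: enter (1,2), '.' pass, move right to (1,3)
Step 4: enter (1,3), '.' pass, move right to (1,4)
Step 5: enter (1,4), '\' deflects right->down, move down to (2,4)
Step 6: enter (2,4), '.' pass, move down to (3,4)
Step 7: enter (3,4), '.' pass, move down to (4,4)
Step 8: enter (4,4), '.' pass, move down to (5,4)
Step 9: enter (5,4), '.' pass, move down to (6,4)
Step 10: enter (6,4), '.' pass, move down to (7,4)
Step 11: enter (7,4), '.' pass, move down to (8,4)
Step 12: at (8,4) — EXIT via bottom edge, pos 4

Answer: bottom 4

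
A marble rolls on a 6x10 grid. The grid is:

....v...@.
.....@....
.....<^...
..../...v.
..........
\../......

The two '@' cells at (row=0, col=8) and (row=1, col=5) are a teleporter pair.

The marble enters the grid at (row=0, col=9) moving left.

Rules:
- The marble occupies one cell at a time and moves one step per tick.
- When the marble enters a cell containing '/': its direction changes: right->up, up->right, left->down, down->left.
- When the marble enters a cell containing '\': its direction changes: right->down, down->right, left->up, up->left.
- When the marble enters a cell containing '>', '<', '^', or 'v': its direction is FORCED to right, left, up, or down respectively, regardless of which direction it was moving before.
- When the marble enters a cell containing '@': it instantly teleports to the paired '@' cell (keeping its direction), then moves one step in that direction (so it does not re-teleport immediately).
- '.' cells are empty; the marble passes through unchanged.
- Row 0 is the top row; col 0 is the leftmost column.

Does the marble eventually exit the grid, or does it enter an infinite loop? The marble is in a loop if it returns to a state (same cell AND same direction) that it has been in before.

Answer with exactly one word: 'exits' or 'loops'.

Answer: exits

Derivation:
Step 1: enter (0,9), '.' pass, move left to (0,8)
Step 2: enter (0,8), '@' teleport (0,8)->(1,5), also enter (1,5), move left to (1,4)
Step 3: enter (1,4), '.' pass, move left to (1,3)
Step 4: enter (1,3), '.' pass, move left to (1,2)
Step 5: enter (1,2), '.' pass, move left to (1,1)
Step 6: enter (1,1), '.' pass, move left to (1,0)
Step 7: enter (1,0), '.' pass, move left to (1,-1)
Step 8: at (1,-1) — EXIT via left edge, pos 1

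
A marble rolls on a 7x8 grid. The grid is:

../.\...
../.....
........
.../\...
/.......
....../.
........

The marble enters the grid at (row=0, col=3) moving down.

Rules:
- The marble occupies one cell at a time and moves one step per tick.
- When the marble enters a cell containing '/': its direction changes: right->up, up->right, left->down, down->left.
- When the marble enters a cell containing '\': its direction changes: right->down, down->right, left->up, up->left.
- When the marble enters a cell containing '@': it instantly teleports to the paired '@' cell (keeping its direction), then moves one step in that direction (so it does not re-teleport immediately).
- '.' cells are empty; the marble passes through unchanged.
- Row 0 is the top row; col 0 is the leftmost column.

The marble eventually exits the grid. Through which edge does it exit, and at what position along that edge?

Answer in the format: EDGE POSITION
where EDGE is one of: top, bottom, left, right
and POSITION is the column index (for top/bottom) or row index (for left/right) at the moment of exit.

Step 1: enter (0,3), '.' pass, move down to (1,3)
Step 2: enter (1,3), '.' pass, move down to (2,3)
Step 3: enter (2,3), '.' pass, move down to (3,3)
Step 4: enter (3,3), '/' deflects down->left, move left to (3,2)
Step 5: enter (3,2), '.' pass, move left to (3,1)
Step 6: enter (3,1), '.' pass, move left to (3,0)
Step 7: enter (3,0), '.' pass, move left to (3,-1)
Step 8: at (3,-1) — EXIT via left edge, pos 3

Answer: left 3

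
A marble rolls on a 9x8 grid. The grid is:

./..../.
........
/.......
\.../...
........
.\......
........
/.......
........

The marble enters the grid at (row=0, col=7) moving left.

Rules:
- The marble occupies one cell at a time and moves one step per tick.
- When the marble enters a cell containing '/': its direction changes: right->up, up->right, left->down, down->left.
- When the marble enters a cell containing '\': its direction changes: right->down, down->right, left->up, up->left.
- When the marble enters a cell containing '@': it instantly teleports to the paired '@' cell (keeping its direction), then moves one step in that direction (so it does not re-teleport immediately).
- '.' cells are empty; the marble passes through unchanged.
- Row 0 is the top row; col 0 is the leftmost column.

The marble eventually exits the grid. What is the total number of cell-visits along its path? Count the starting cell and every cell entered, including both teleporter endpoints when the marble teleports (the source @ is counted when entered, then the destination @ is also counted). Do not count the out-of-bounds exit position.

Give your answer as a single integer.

Step 1: enter (0,7), '.' pass, move left to (0,6)
Step 2: enter (0,6), '/' deflects left->down, move down to (1,6)
Step 3: enter (1,6), '.' pass, move down to (2,6)
Step 4: enter (2,6), '.' pass, move down to (3,6)
Step 5: enter (3,6), '.' pass, move down to (4,6)
Step 6: enter (4,6), '.' pass, move down to (5,6)
Step 7: enter (5,6), '.' pass, move down to (6,6)
Step 8: enter (6,6), '.' pass, move down to (7,6)
Step 9: enter (7,6), '.' pass, move down to (8,6)
Step 10: enter (8,6), '.' pass, move down to (9,6)
Step 11: at (9,6) — EXIT via bottom edge, pos 6
Path length (cell visits): 10

Answer: 10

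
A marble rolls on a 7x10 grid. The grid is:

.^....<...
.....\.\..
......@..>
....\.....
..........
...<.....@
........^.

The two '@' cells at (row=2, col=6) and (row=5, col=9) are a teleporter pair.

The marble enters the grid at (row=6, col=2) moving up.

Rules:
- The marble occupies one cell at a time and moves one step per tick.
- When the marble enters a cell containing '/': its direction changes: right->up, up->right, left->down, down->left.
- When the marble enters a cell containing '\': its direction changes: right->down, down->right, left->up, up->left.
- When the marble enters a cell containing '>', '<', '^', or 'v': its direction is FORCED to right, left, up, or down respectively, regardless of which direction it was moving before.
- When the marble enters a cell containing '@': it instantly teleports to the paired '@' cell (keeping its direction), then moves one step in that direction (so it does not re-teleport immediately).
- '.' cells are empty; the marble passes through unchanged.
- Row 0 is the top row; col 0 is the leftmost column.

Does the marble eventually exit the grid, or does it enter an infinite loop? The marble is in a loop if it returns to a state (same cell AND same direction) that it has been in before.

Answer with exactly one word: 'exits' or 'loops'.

Step 1: enter (6,2), '.' pass, move up to (5,2)
Step 2: enter (5,2), '.' pass, move up to (4,2)
Step 3: enter (4,2), '.' pass, move up to (3,2)
Step 4: enter (3,2), '.' pass, move up to (2,2)
Step 5: enter (2,2), '.' pass, move up to (1,2)
Step 6: enter (1,2), '.' pass, move up to (0,2)
Step 7: enter (0,2), '.' pass, move up to (-1,2)
Step 8: at (-1,2) — EXIT via top edge, pos 2

Answer: exits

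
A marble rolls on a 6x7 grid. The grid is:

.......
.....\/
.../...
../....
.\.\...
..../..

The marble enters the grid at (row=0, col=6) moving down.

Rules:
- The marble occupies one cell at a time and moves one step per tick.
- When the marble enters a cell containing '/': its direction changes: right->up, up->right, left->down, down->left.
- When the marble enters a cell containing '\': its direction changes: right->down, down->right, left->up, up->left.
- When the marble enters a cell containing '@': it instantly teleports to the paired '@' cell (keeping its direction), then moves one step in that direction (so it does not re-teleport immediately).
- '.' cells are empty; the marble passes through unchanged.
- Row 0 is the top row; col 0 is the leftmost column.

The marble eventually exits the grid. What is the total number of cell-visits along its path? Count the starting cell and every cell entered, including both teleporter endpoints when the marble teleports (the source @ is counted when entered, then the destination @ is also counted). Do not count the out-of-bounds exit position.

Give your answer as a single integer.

Answer: 4

Derivation:
Step 1: enter (0,6), '.' pass, move down to (1,6)
Step 2: enter (1,6), '/' deflects down->left, move left to (1,5)
Step 3: enter (1,5), '\' deflects left->up, move up to (0,5)
Step 4: enter (0,5), '.' pass, move up to (-1,5)
Step 5: at (-1,5) — EXIT via top edge, pos 5
Path length (cell visits): 4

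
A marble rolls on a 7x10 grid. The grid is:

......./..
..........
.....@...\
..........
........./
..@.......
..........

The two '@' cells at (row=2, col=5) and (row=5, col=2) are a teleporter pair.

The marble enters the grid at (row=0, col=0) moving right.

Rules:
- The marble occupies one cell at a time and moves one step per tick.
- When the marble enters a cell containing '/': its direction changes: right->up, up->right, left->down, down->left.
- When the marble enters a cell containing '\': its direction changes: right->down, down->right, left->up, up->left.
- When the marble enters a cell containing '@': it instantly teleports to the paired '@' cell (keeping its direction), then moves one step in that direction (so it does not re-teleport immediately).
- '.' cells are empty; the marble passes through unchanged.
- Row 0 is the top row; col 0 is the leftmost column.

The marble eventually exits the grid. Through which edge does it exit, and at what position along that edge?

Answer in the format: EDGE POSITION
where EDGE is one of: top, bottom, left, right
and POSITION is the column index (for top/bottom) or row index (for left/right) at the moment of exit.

Answer: top 7

Derivation:
Step 1: enter (0,0), '.' pass, move right to (0,1)
Step 2: enter (0,1), '.' pass, move right to (0,2)
Step 3: enter (0,2), '.' pass, move right to (0,3)
Step 4: enter (0,3), '.' pass, move right to (0,4)
Step 5: enter (0,4), '.' pass, move right to (0,5)
Step 6: enter (0,5), '.' pass, move right to (0,6)
Step 7: enter (0,6), '.' pass, move right to (0,7)
Step 8: enter (0,7), '/' deflects right->up, move up to (-1,7)
Step 9: at (-1,7) — EXIT via top edge, pos 7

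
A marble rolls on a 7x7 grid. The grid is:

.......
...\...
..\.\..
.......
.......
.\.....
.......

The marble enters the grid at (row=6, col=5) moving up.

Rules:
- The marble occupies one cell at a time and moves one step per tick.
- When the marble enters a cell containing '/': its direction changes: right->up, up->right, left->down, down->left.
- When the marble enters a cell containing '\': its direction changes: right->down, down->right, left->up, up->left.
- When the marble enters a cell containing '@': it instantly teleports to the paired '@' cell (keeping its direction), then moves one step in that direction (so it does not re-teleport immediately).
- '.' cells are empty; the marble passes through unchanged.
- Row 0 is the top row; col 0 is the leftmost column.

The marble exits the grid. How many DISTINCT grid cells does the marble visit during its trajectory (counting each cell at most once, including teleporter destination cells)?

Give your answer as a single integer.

Answer: 7

Derivation:
Step 1: enter (6,5), '.' pass, move up to (5,5)
Step 2: enter (5,5), '.' pass, move up to (4,5)
Step 3: enter (4,5), '.' pass, move up to (3,5)
Step 4: enter (3,5), '.' pass, move up to (2,5)
Step 5: enter (2,5), '.' pass, move up to (1,5)
Step 6: enter (1,5), '.' pass, move up to (0,5)
Step 7: enter (0,5), '.' pass, move up to (-1,5)
Step 8: at (-1,5) — EXIT via top edge, pos 5
Distinct cells visited: 7 (path length 7)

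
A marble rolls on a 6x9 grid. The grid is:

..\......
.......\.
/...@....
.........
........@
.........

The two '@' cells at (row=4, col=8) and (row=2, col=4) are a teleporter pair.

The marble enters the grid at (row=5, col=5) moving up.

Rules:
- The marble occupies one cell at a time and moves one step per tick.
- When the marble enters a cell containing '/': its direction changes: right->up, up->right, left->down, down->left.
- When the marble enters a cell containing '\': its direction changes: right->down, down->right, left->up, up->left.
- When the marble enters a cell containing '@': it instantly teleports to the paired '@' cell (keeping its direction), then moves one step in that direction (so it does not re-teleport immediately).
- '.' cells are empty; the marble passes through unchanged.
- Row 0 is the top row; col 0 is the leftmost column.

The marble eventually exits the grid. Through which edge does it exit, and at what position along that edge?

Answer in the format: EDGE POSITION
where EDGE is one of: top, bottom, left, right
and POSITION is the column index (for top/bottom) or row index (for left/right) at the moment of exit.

Step 1: enter (5,5), '.' pass, move up to (4,5)
Step 2: enter (4,5), '.' pass, move up to (3,5)
Step 3: enter (3,5), '.' pass, move up to (2,5)
Step 4: enter (2,5), '.' pass, move up to (1,5)
Step 5: enter (1,5), '.' pass, move up to (0,5)
Step 6: enter (0,5), '.' pass, move up to (-1,5)
Step 7: at (-1,5) — EXIT via top edge, pos 5

Answer: top 5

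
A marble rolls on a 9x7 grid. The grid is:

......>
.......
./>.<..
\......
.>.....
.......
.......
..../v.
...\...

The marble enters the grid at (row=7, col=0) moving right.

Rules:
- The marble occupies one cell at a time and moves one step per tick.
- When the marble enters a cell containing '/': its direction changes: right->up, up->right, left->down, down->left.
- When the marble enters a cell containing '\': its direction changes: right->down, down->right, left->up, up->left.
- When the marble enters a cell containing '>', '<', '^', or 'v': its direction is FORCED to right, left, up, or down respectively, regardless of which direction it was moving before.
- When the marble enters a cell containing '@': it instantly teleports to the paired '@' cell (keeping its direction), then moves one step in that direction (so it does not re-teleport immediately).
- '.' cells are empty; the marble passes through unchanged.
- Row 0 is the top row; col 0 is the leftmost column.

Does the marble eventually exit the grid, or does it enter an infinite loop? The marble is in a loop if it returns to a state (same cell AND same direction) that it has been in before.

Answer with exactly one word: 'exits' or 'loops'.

Answer: loops

Derivation:
Step 1: enter (7,0), '.' pass, move right to (7,1)
Step 2: enter (7,1), '.' pass, move right to (7,2)
Step 3: enter (7,2), '.' pass, move right to (7,3)
Step 4: enter (7,3), '.' pass, move right to (7,4)
Step 5: enter (7,4), '/' deflects right->up, move up to (6,4)
Step 6: enter (6,4), '.' pass, move up to (5,4)
Step 7: enter (5,4), '.' pass, move up to (4,4)
Step 8: enter (4,4), '.' pass, move up to (3,4)
Step 9: enter (3,4), '.' pass, move up to (2,4)
Step 10: enter (2,4), '<' forces up->left, move left to (2,3)
Step 11: enter (2,3), '.' pass, move left to (2,2)
Step 12: enter (2,2), '>' forces left->right, move right to (2,3)
Step 13: enter (2,3), '.' pass, move right to (2,4)
Step 14: enter (2,4), '<' forces right->left, move left to (2,3)
Step 15: at (2,3) dir=left — LOOP DETECTED (seen before)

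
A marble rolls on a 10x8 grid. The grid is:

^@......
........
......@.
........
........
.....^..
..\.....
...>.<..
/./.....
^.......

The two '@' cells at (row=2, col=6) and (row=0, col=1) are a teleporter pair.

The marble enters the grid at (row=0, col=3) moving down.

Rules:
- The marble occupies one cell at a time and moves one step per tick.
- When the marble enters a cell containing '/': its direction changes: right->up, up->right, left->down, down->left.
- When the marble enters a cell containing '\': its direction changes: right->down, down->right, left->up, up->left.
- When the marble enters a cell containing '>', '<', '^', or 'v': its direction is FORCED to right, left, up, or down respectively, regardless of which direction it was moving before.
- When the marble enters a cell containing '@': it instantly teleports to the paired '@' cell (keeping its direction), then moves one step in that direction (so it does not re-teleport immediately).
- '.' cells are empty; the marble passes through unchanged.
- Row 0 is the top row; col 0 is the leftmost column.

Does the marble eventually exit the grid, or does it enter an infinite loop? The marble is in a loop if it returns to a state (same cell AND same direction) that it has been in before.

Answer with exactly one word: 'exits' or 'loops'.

Answer: loops

Derivation:
Step 1: enter (0,3), '.' pass, move down to (1,3)
Step 2: enter (1,3), '.' pass, move down to (2,3)
Step 3: enter (2,3), '.' pass, move down to (3,3)
Step 4: enter (3,3), '.' pass, move down to (4,3)
Step 5: enter (4,3), '.' pass, move down to (5,3)
Step 6: enter (5,3), '.' pass, move down to (6,3)
Step 7: enter (6,3), '.' pass, move down to (7,3)
Step 8: enter (7,3), '>' forces down->right, move right to (7,4)
Step 9: enter (7,4), '.' pass, move right to (7,5)
Step 10: enter (7,5), '<' forces right->left, move left to (7,4)
Step 11: enter (7,4), '.' pass, move left to (7,3)
Step 12: enter (7,3), '>' forces left->right, move right to (7,4)
Step 13: at (7,4) dir=right — LOOP DETECTED (seen before)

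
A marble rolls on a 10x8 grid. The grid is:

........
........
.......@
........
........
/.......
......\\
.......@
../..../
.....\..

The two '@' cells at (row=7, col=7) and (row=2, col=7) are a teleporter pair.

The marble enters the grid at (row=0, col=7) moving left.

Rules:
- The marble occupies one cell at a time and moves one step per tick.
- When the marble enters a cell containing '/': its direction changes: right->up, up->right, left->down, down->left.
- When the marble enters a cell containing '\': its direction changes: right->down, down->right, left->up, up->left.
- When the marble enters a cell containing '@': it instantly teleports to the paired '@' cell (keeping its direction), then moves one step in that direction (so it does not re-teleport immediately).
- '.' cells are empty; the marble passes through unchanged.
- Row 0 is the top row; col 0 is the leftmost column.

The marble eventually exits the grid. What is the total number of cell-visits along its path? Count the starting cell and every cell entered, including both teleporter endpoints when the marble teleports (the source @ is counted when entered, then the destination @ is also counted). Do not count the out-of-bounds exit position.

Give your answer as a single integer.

Step 1: enter (0,7), '.' pass, move left to (0,6)
Step 2: enter (0,6), '.' pass, move left to (0,5)
Step 3: enter (0,5), '.' pass, move left to (0,4)
Step 4: enter (0,4), '.' pass, move left to (0,3)
Step 5: enter (0,3), '.' pass, move left to (0,2)
Step 6: enter (0,2), '.' pass, move left to (0,1)
Step 7: enter (0,1), '.' pass, move left to (0,0)
Step 8: enter (0,0), '.' pass, move left to (0,-1)
Step 9: at (0,-1) — EXIT via left edge, pos 0
Path length (cell visits): 8

Answer: 8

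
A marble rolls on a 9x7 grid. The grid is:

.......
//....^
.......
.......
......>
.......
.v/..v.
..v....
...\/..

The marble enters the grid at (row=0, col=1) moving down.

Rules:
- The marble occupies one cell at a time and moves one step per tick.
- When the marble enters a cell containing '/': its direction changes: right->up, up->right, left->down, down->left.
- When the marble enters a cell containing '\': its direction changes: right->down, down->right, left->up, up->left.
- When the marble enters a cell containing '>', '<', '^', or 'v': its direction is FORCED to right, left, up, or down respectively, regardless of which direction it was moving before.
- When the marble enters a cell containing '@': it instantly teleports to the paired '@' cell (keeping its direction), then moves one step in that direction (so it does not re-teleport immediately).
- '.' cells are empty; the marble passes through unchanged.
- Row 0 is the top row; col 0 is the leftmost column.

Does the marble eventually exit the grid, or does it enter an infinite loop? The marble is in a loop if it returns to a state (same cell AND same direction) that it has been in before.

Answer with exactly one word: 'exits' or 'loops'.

Answer: exits

Derivation:
Step 1: enter (0,1), '.' pass, move down to (1,1)
Step 2: enter (1,1), '/' deflects down->left, move left to (1,0)
Step 3: enter (1,0), '/' deflects left->down, move down to (2,0)
Step 4: enter (2,0), '.' pass, move down to (3,0)
Step 5: enter (3,0), '.' pass, move down to (4,0)
Step 6: enter (4,0), '.' pass, move down to (5,0)
Step 7: enter (5,0), '.' pass, move down to (6,0)
Step 8: enter (6,0), '.' pass, move down to (7,0)
Step 9: enter (7,0), '.' pass, move down to (8,0)
Step 10: enter (8,0), '.' pass, move down to (9,0)
Step 11: at (9,0) — EXIT via bottom edge, pos 0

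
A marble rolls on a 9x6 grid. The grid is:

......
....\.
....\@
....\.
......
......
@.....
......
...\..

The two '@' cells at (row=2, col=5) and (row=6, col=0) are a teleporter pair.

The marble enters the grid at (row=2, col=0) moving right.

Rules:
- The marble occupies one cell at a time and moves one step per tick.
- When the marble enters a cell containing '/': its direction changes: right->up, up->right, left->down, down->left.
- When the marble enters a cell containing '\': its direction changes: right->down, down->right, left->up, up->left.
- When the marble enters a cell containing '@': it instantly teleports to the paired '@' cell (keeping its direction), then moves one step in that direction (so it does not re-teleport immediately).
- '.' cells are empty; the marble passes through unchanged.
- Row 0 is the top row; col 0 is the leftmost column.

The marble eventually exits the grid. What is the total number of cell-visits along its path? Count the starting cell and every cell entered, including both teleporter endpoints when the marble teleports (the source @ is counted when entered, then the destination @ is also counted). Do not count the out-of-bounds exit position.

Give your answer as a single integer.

Step 1: enter (2,0), '.' pass, move right to (2,1)
Step 2: enter (2,1), '.' pass, move right to (2,2)
Step 3: enter (2,2), '.' pass, move right to (2,3)
Step 4: enter (2,3), '.' pass, move right to (2,4)
Step 5: enter (2,4), '\' deflects right->down, move down to (3,4)
Step 6: enter (3,4), '\' deflects down->right, move right to (3,5)
Step 7: enter (3,5), '.' pass, move right to (3,6)
Step 8: at (3,6) — EXIT via right edge, pos 3
Path length (cell visits): 7

Answer: 7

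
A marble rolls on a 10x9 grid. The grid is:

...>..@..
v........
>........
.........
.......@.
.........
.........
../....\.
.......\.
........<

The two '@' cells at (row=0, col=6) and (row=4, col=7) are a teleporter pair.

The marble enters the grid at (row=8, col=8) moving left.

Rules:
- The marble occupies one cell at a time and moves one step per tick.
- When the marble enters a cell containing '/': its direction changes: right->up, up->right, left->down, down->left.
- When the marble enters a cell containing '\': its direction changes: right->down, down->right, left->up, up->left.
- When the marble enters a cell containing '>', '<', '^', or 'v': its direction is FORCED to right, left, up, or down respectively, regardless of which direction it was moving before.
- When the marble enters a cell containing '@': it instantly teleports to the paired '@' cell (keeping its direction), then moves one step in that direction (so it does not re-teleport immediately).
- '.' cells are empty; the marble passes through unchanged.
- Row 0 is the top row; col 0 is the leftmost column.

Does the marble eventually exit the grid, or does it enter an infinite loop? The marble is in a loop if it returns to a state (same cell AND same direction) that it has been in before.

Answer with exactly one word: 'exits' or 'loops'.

Step 1: enter (8,8), '.' pass, move left to (8,7)
Step 2: enter (8,7), '\' deflects left->up, move up to (7,7)
Step 3: enter (7,7), '\' deflects up->left, move left to (7,6)
Step 4: enter (7,6), '.' pass, move left to (7,5)
Step 5: enter (7,5), '.' pass, move left to (7,4)
Step 6: enter (7,4), '.' pass, move left to (7,3)
Step 7: enter (7,3), '.' pass, move left to (7,2)
Step 8: enter (7,2), '/' deflects left->down, move down to (8,2)
Step 9: enter (8,2), '.' pass, move down to (9,2)
Step 10: enter (9,2), '.' pass, move down to (10,2)
Step 11: at (10,2) — EXIT via bottom edge, pos 2

Answer: exits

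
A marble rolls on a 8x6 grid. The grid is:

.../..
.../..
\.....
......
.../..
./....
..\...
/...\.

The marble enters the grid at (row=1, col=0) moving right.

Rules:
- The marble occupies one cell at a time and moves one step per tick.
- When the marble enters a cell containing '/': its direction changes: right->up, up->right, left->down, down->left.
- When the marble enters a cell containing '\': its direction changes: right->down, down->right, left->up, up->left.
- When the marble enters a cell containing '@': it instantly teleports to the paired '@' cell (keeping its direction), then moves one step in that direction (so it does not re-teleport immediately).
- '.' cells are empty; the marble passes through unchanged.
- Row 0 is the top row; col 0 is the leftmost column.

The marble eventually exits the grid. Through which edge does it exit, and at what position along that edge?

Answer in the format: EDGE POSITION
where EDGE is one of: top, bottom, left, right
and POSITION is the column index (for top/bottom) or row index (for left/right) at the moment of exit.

Step 1: enter (1,0), '.' pass, move right to (1,1)
Step 2: enter (1,1), '.' pass, move right to (1,2)
Step 3: enter (1,2), '.' pass, move right to (1,3)
Step 4: enter (1,3), '/' deflects right->up, move up to (0,3)
Step 5: enter (0,3), '/' deflects up->right, move right to (0,4)
Step 6: enter (0,4), '.' pass, move right to (0,5)
Step 7: enter (0,5), '.' pass, move right to (0,6)
Step 8: at (0,6) — EXIT via right edge, pos 0

Answer: right 0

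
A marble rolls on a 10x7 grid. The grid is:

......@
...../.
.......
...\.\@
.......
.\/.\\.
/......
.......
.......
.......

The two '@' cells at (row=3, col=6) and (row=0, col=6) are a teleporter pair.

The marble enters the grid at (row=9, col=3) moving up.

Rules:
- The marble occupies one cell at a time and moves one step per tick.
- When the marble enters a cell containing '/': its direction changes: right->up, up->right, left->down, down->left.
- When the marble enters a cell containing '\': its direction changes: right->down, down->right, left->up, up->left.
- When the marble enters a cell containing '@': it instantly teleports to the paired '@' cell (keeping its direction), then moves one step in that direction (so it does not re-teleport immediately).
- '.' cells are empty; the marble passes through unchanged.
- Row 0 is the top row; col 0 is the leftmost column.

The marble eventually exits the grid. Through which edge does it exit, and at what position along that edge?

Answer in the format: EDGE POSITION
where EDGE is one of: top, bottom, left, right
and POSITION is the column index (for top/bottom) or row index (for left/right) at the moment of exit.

Answer: left 3

Derivation:
Step 1: enter (9,3), '.' pass, move up to (8,3)
Step 2: enter (8,3), '.' pass, move up to (7,3)
Step 3: enter (7,3), '.' pass, move up to (6,3)
Step 4: enter (6,3), '.' pass, move up to (5,3)
Step 5: enter (5,3), '.' pass, move up to (4,3)
Step 6: enter (4,3), '.' pass, move up to (3,3)
Step 7: enter (3,3), '\' deflects up->left, move left to (3,2)
Step 8: enter (3,2), '.' pass, move left to (3,1)
Step 9: enter (3,1), '.' pass, move left to (3,0)
Step 10: enter (3,0), '.' pass, move left to (3,-1)
Step 11: at (3,-1) — EXIT via left edge, pos 3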